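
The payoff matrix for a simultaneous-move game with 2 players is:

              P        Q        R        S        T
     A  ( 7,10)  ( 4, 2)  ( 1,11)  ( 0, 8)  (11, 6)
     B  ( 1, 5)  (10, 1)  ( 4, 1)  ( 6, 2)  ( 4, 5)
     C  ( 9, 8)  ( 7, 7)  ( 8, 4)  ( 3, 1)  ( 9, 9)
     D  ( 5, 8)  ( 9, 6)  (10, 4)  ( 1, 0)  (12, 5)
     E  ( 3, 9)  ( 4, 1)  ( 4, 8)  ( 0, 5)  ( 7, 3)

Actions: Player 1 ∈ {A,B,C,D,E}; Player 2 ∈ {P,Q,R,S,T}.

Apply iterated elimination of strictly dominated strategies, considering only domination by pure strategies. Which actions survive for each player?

Survivors P1:{A,C,D} P2:{P,R,T}

P1 drop E (C beats it: P:9>3 Q:7>4 R:8>4 S:3>0 T:9>7)
P2 drop Q (P beats it: A:10>2 B:5>1 C:8>7 D:8>6)
P2 drop S (P beats it: A:10>8 B:5>2 C:8>1 D:8>0)
P1 drop B (C beats it: P:9>1 R:8>4 T:9>4)
P1→{A,C,D} P2→{P,R,T}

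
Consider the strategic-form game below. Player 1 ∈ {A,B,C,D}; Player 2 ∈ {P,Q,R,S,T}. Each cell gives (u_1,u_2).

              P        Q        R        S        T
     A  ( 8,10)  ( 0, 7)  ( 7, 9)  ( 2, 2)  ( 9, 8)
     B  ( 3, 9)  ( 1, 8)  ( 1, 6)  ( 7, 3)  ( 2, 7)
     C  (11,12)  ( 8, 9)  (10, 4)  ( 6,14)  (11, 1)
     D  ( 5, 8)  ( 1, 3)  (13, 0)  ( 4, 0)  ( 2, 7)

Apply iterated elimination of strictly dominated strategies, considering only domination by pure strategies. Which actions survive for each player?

IESDS → P1:{B,C} P2:{P,S}

P1 drop A (C beats it: P:11>8 Q:8>0 R:10>7 S:6>2 T:11>9)
P2 drop Q (P beats it: B:9>8 C:12>9 D:8>3)
P2 drop R (P beats it: B:9>6 C:12>4 D:8>0)
P1 drop D (C beats it: P:11>5 S:6>4 T:11>2)
P2 drop T (P beats it: B:9>7 C:12>1)
P1→{B,C} P2→{P,S}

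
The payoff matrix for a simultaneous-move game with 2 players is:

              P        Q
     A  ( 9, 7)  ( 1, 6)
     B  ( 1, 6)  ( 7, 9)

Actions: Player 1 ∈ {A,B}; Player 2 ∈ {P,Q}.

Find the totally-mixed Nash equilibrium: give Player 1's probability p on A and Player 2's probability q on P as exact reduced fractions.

P1 indiff ⇒ q·9+(1-q)·1 = q·1+(1-q)·7 ⇒ q(8) = (1-q)(6) ⇒ q = 3/7
P2 indiff ⇒ p·7+(1-p)·6 = p·6+(1-p)·9 ⇒ p(1) = (1-p)(3) ⇒ p = 3/4

P1 mixes 3/4 on A; P2 mixes 3/7 on P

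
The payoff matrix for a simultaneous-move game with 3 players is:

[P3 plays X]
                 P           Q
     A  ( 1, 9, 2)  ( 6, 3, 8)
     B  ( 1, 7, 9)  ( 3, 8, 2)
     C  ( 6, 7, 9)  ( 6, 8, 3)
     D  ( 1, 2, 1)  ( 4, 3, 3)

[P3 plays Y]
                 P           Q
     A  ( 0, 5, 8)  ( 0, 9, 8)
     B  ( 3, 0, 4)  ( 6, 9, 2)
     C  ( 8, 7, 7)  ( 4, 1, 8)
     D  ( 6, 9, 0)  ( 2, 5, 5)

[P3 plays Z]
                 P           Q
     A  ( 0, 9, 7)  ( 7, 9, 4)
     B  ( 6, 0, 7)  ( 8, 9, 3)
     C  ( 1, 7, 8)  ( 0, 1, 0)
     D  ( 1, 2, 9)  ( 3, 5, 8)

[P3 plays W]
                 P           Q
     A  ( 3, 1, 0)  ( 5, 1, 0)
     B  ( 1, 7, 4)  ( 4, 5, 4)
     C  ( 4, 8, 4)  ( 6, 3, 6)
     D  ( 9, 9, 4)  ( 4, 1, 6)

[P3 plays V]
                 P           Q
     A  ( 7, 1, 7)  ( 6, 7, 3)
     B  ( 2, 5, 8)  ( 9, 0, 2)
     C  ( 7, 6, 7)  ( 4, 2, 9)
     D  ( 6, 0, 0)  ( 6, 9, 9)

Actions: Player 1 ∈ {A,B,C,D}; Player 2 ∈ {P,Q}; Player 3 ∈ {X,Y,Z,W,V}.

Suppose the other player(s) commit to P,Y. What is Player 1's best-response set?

u_1(A vs P,Y) = 0
u_1(B vs P,Y) = 3
u_1(C vs P,Y) = 8
u_1(D vs P,Y) = 6
max payoff 8 at {C}

argmax u_1 = {C}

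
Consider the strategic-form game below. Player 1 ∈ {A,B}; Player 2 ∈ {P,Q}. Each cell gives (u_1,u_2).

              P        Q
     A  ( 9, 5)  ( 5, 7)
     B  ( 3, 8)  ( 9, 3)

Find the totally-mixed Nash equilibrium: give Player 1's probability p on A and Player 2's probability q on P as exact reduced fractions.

P1 indiff ⇒ q·9+(1-q)·5 = q·3+(1-q)·9 ⇒ q(6) = (1-q)(4) ⇒ q = 2/5
P2 indiff ⇒ p·5+(1-p)·8 = p·7+(1-p)·3 ⇒ p(-2) = (1-p)(-5) ⇒ p = 5/7

(p,q) = (5/7, 2/5)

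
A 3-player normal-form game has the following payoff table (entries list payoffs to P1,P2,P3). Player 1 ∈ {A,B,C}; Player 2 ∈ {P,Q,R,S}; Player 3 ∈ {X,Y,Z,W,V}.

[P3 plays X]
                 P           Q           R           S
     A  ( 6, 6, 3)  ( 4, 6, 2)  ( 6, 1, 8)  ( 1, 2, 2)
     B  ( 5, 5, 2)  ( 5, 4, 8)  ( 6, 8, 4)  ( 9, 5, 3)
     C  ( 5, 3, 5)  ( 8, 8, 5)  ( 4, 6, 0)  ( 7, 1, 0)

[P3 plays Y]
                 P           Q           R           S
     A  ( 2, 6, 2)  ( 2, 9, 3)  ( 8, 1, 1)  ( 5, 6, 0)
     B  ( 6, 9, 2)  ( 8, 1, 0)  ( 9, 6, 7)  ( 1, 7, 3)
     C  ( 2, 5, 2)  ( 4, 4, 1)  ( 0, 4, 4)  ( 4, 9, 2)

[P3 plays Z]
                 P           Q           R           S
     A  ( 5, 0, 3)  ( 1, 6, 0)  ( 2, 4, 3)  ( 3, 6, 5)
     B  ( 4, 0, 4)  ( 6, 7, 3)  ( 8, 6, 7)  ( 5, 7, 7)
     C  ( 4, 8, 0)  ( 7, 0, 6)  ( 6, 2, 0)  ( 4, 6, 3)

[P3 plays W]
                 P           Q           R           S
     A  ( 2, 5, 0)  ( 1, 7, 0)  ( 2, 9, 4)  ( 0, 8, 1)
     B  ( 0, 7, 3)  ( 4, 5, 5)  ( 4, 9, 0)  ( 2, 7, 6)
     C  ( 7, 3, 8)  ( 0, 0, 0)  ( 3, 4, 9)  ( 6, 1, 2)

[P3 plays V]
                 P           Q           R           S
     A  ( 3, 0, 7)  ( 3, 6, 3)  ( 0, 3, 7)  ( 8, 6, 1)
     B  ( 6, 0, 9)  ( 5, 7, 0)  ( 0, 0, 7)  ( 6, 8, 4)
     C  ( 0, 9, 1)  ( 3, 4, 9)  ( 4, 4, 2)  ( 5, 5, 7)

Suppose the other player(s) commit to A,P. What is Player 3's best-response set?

argmax u_3 = {V}

u_3(X vs A,P) = 3
u_3(Y vs A,P) = 2
u_3(Z vs A,P) = 3
u_3(W vs A,P) = 0
u_3(V vs A,P) = 7
max payoff 7 at {V}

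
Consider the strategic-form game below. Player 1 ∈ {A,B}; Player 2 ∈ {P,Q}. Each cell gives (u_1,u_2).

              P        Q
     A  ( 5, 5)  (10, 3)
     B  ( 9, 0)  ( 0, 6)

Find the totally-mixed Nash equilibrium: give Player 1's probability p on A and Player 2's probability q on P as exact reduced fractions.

P1 indiff ⇒ q·5+(1-q)·10 = q·9+(1-q)·0 ⇒ q(-4) = (1-q)(-10) ⇒ q = 5/7
P2 indiff ⇒ p·5+(1-p)·0 = p·3+(1-p)·6 ⇒ p(2) = (1-p)(6) ⇒ p = 3/4

P1 mixes 3/4 on A; P2 mixes 5/7 on P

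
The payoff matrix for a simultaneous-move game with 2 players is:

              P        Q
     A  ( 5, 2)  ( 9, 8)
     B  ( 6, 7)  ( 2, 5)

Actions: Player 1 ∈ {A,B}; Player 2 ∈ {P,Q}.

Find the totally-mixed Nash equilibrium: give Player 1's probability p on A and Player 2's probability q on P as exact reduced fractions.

(p,q) = (1/4, 7/8)

P1 indiff ⇒ q·5+(1-q)·9 = q·6+(1-q)·2 ⇒ q(-1) = (1-q)(-7) ⇒ q = 7/8
P2 indiff ⇒ p·2+(1-p)·7 = p·8+(1-p)·5 ⇒ p(-6) = (1-p)(-2) ⇒ p = 1/4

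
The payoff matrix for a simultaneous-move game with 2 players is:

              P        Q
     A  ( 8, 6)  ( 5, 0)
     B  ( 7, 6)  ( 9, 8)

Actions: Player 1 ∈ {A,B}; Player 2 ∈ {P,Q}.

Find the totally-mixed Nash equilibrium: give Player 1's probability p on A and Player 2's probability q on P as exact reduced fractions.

P1 indiff ⇒ q·8+(1-q)·5 = q·7+(1-q)·9 ⇒ q(1) = (1-q)(4) ⇒ q = 4/5
P2 indiff ⇒ p·6+(1-p)·6 = p·0+(1-p)·8 ⇒ p(6) = (1-p)(2) ⇒ p = 1/4

(p,q) = (1/4, 4/5)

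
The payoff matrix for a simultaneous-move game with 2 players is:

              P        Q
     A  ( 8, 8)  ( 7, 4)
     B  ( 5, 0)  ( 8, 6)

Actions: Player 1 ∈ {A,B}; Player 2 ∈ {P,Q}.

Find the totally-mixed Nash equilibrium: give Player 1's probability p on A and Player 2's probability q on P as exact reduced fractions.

P1 indiff ⇒ q·8+(1-q)·7 = q·5+(1-q)·8 ⇒ q(3) = (1-q)(1) ⇒ q = 1/4
P2 indiff ⇒ p·8+(1-p)·0 = p·4+(1-p)·6 ⇒ p(4) = (1-p)(6) ⇒ p = 3/5

P1 mixes 3/5 on A; P2 mixes 1/4 on P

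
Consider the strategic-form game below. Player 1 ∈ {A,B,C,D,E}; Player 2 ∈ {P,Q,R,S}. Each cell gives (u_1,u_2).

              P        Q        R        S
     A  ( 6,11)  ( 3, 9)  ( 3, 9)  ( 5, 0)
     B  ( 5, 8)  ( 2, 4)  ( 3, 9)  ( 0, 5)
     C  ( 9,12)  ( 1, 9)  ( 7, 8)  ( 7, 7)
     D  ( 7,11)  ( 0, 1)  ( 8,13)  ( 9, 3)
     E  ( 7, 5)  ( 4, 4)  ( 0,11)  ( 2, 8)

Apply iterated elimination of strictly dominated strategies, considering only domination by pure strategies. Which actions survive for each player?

P2 drop Q (P beats it: A:11>9 B:8>4 C:12>9 D:11>1 E:5>4)
P1 drop A (C beats it: P:9>6 R:7>3 S:7>5)
P1 drop B (C beats it: P:9>5 R:7>3 S:7>0)
P1 drop E (C beats it: P:9>7 R:7>0 S:7>2)
P2 drop S (P beats it: C:12>7 D:11>3)
P1→{C,D} P2→{P,R}

Remaining: P1:{C,D} P2:{P,R}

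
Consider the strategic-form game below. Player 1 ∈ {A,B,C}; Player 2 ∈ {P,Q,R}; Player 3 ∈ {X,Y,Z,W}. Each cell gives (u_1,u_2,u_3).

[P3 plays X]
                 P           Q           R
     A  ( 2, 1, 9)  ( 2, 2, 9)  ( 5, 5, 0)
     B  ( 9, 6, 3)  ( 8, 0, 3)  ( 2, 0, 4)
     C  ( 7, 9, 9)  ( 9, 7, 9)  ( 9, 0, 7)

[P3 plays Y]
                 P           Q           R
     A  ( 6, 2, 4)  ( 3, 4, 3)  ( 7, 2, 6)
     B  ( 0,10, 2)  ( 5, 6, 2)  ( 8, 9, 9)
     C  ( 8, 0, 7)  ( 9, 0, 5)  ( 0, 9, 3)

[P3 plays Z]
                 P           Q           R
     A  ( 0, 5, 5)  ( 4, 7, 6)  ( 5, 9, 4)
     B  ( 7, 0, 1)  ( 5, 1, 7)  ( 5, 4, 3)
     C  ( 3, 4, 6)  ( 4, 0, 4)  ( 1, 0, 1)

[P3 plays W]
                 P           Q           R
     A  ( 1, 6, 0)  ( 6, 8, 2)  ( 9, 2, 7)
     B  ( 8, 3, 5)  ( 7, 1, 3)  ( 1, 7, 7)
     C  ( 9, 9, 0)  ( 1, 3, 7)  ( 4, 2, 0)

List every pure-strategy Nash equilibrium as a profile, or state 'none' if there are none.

(A,P,X): not NE [P1→B gives 9>2; P2→R gives 5>1]
(A,P,Y): not NE [P1→C gives 8>6; P2→Q gives 4>2; P3→X gives 9>4]
(A,P,Z): not NE [P1→B gives 7>0; P2→R gives 9>5; P3→X gives 9>5]
(A,P,W): not NE [P1→C gives 9>1; P2→Q gives 8>6; P3→X gives 9>0]
(A,Q,X): not NE [P1→C gives 9>2; P2→R gives 5>2]
(A,Q,Y): not NE [P1→C gives 9>3; P3→X gives 9>3]
(A,Q,Z): not NE [P1→B gives 5>4; P2→R gives 9>7; P3→X gives 9>6]
(A,Q,W): not NE [P1→B gives 7>6; P3→X gives 9>2]
(A,R,X): not NE [P1→C gives 9>5; P3→W gives 7>0]
(A,R,Y): not NE [P1→B gives 8>7; P2→Q gives 4>2; P3→W gives 7>6]
(A,R,Z): not NE [P3→W gives 7>4]
(A,R,W): not NE [P2→Q gives 8>2]
(B,P,X): not NE [P3→W gives 5>3]
(B,P,Y): not NE [P1→C gives 8>0; P3→W gives 5>2]
(B,P,Z): not NE [P2→R gives 4>0; P3→W gives 5>1]
(B,P,W): not NE [P1→C gives 9>8; P2→R gives 7>3]
(B,Q,X): not NE [P1→C gives 9>8; P2→P gives 6>0; P3→Z gives 7>3]
(B,Q,Y): not NE [P1→C gives 9>5; P2→P gives 10>6; P3→Z gives 7>2]
(B,Q,Z): not NE [P2→R gives 4>1]
(B,Q,W): not NE [P2→R gives 7>1; P3→Z gives 7>3]
(B,R,X): not NE [P1→C gives 9>2; P2→P gives 6>0; P3→Y gives 9>4]
(B,R,Y): not NE [P2→P gives 10>9]
(B,R,Z): not NE [P3→Y gives 9>3]
(B,R,W): not NE [P1→A gives 9>1; P3→Y gives 9>7]
(C,P,X): not NE [P1→B gives 9>7]
(C,P,Y): not NE [P2→R gives 9>0; P3→X gives 9>7]
(C,P,Z): not NE [P1→B gives 7>3; P3→X gives 9>6]
(C,P,W): not NE [P3→X gives 9>0]
(C,Q,X): not NE [P2→P gives 9>7]
(C,Q,Y): not NE [P2→R gives 9>0; P3→X gives 9>5]
(C,Q,Z): not NE [P1→B gives 5>4; P2→P gives 4>0; P3→X gives 9>4]
(C,Q,W): not NE [P1→B gives 7>1; P2→P gives 9>3; P3→X gives 9>7]
(C,R,X): not NE [P2→P gives 9>0]
(C,R,Y): not NE [P1→B gives 8>0; P3→X gives 7>3]
(C,R,Z): not NE [P1→B gives 5>1; P2→P gives 4>0; P3→X gives 7>1]
(C,R,W): not NE [P1→A gives 9>4; P2→P gives 9>2; P3→X gives 7>0]

PSNE: ∅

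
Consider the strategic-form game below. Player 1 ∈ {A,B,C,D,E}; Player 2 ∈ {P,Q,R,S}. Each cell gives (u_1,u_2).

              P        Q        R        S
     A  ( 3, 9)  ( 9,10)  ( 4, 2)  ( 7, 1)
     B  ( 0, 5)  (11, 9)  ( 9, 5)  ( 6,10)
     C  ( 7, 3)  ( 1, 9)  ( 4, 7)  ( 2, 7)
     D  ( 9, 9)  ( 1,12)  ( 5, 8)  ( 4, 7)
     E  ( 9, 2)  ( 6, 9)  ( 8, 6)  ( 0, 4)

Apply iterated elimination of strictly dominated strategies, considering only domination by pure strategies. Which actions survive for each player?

Survivors P1:{A,B} P2:{Q,S}

P2 drop P (Q beats it: A:10>9 B:9>5 C:9>3 D:12>9 E:9>2)
P1 drop C (B beats it: Q:11>1 R:9>4 S:6>2)
P1 drop D (B beats it: Q:11>1 R:9>5 S:6>4)
P1 drop E (B beats it: Q:11>6 R:9>8 S:6>0)
P2 drop R (Q beats it: A:10>2 B:9>5)
P1→{A,B} P2→{Q,S}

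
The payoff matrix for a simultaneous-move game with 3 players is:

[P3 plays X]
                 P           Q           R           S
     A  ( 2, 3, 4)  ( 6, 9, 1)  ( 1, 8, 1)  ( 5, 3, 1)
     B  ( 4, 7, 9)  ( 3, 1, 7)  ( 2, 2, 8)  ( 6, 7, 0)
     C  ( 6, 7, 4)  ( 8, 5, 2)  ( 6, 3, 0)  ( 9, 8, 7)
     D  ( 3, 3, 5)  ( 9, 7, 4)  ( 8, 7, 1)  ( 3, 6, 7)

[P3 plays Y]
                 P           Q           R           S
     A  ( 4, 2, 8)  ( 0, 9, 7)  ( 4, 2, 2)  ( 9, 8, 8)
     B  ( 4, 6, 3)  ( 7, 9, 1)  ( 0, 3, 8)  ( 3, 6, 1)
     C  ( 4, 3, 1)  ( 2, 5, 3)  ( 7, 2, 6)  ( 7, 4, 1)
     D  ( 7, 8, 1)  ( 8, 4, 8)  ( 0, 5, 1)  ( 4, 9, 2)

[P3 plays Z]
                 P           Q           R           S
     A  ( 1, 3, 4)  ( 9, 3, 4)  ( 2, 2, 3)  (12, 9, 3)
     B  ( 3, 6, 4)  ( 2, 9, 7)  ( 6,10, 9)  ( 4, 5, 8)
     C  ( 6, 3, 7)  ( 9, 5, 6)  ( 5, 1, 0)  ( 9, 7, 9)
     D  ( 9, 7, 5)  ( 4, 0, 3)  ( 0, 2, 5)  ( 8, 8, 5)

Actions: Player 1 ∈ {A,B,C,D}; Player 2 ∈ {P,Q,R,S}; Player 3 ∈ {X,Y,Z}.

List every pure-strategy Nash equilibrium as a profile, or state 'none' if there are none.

(A,P,X): not NE [P1→C gives 6>2; P2→Q gives 9>3; P3→Y gives 8>4]
(A,P,Y): not NE [P1→D gives 7>4; P2→Q gives 9>2]
(A,P,Z): not NE [P1→D gives 9>1; P2→S gives 9>3; P3→Y gives 8>4]
(A,Q,X): not NE [P1→D gives 9>6; P3→Y gives 7>1]
(A,Q,Y): not NE [P1→D gives 8>0]
(A,Q,Z): not NE [P2→S gives 9>3; P3→Y gives 7>4]
(A,R,X): not NE [P1→D gives 8>1; P2→Q gives 9>8; P3→Z gives 3>1]
(A,R,Y): not NE [P1→C gives 7>4; P2→Q gives 9>2; P3→Z gives 3>2]
(A,R,Z): not NE [P1→B gives 6>2; P2→S gives 9>2]
(A,S,X): not NE [P1→C gives 9>5; P2→Q gives 9>3; P3→Y gives 8>1]
(A,S,Y): not NE [P2→Q gives 9>8]
(A,S,Z): not NE [P3→Y gives 8>3]
(B,P,X): not NE [P1→C gives 6>4]
(B,P,Y): not NE [P1→D gives 7>4; P2→Q gives 9>6; P3→X gives 9>3]
(B,P,Z): not NE [P1→D gives 9>3; P2→R gives 10>6; P3→X gives 9>4]
(B,Q,X): not NE [P1→D gives 9>3; P2→S gives 7>1]
(B,Q,Y): not NE [P1→D gives 8>7; P3→Z gives 7>1]
(B,Q,Z): not NE [P1→C gives 9>2; P2→R gives 10>9]
(B,R,X): not NE [P1→D gives 8>2; P2→S gives 7>2; P3→Z gives 9>8]
(B,R,Y): not NE [P1→C gives 7>0; P2→Q gives 9>3; P3→Z gives 9>8]
(B,R,Z): NE
(B,S,X): not NE [P1→C gives 9>6; P3→Z gives 8>0]
(B,S,Y): not NE [P1→A gives 9>3; P2→Q gives 9>6; P3→Z gives 8>1]
(B,S,Z): not NE [P1→A gives 12>4; P2→R gives 10>5]
(C,P,X): not NE [P2→S gives 8>7; P3→Z gives 7>4]
(C,P,Y): not NE [P1→D gives 7>4; P2→Q gives 5>3; P3→Z gives 7>1]
(C,P,Z): not NE [P1→D gives 9>6; P2→S gives 7>3]
(C,Q,X): not NE [P1→D gives 9>8; P2→S gives 8>5; P3→Z gives 6>2]
(C,Q,Y): not NE [P1→D gives 8>2; P3→Z gives 6>3]
(C,Q,Z): not NE [P2→S gives 7>5]
(C,R,X): not NE [P1→D gives 8>6; P2→S gives 8>3; P3→Y gives 6>0]
(C,R,Y): not NE [P2→Q gives 5>2]
(C,R,Z): not NE [P1→B gives 6>5; P2→S gives 7>1; P3→Y gives 6>0]
(C,S,X): not NE [P3→Z gives 9>7]
(C,S,Y): not NE [P1→A gives 9>7; P2→Q gives 5>4; P3→Z gives 9>1]
(C,S,Z): not NE [P1→A gives 12>9]
(D,P,X): not NE [P1→C gives 6>3; P2→R gives 7>3]
(D,P,Y): not NE [P2→S gives 9>8; P3→Z gives 5>1]
(D,P,Z): not NE [P2→S gives 8>7]
(D,Q,X): not NE [P3→Y gives 8>4]
(D,Q,Y): not NE [P2→S gives 9>4]
(D,Q,Z): not NE [P1→C gives 9>4; P2→S gives 8>0; P3→Y gives 8>3]
(D,R,X): not NE [P3→Z gives 5>1]
(D,R,Y): not NE [P1→C gives 7>0; P2→S gives 9>5; P3→Z gives 5>1]
(D,R,Z): not NE [P1→B gives 6>0; P2→S gives 8>2]
(D,S,X): not NE [P1→C gives 9>3; P2→R gives 7>6]
(D,S,Y): not NE [P1→A gives 9>4; P3→X gives 7>2]
(D,S,Z): not NE [P1→A gives 12>8; P3→X gives 7>5]

PSNE = {(B,R,Z)}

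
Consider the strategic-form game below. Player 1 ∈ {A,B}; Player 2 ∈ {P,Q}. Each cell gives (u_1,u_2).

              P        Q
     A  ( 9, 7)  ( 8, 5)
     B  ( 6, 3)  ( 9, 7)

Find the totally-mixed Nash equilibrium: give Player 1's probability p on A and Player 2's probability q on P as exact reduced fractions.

P1 indiff ⇒ q·9+(1-q)·8 = q·6+(1-q)·9 ⇒ q(3) = (1-q)(1) ⇒ q = 1/4
P2 indiff ⇒ p·7+(1-p)·3 = p·5+(1-p)·7 ⇒ p(2) = (1-p)(4) ⇒ p = 2/3

p=2/3, q=1/4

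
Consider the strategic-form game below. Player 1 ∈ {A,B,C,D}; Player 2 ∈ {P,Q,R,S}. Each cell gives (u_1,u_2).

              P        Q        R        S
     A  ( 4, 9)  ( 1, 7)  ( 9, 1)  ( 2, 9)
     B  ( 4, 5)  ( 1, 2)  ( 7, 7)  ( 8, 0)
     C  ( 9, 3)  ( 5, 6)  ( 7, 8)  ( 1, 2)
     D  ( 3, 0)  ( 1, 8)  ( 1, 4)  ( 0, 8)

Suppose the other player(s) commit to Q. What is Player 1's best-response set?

u_1(A vs Q) = 1
u_1(B vs Q) = 1
u_1(C vs Q) = 5
u_1(D vs Q) = 1
max payoff 5 at {C}

argmax u_1 = {C}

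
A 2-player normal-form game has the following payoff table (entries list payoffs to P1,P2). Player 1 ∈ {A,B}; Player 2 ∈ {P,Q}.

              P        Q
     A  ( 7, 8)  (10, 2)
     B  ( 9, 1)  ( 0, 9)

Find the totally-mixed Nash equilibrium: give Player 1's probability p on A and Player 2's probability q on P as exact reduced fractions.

P1 indiff ⇒ q·7+(1-q)·10 = q·9+(1-q)·0 ⇒ q(-2) = (1-q)(-10) ⇒ q = 5/6
P2 indiff ⇒ p·8+(1-p)·1 = p·2+(1-p)·9 ⇒ p(6) = (1-p)(8) ⇒ p = 4/7

p=4/7, q=5/6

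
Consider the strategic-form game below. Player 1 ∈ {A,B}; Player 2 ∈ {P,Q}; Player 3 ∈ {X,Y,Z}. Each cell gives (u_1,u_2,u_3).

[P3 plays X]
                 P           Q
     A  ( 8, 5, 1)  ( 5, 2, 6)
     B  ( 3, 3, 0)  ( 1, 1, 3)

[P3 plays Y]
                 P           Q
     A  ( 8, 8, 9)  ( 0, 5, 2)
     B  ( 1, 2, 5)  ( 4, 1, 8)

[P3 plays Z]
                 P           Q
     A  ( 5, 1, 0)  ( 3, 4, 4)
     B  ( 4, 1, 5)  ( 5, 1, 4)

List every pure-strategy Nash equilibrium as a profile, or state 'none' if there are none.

Nash profiles: (A,P,Y)

(A,P,X): not NE [P3→Y gives 9>1]
(A,P,Y): NE
(A,P,Z): not NE [P2→Q gives 4>1; P3→Y gives 9>0]
(A,Q,X): not NE [P2→P gives 5>2]
(A,Q,Y): not NE [P1→B gives 4>0; P2→P gives 8>5; P3→X gives 6>2]
(A,Q,Z): not NE [P1→B gives 5>3; P3→X gives 6>4]
(B,P,X): not NE [P1→A gives 8>3; P3→Z gives 5>0]
(B,P,Y): not NE [P1→A gives 8>1]
(B,P,Z): not NE [P1→A gives 5>4]
(B,Q,X): not NE [P1→A gives 5>1; P2→P gives 3>1; P3→Y gives 8>3]
(B,Q,Y): not NE [P2→P gives 2>1]
(B,Q,Z): not NE [P3→Y gives 8>4]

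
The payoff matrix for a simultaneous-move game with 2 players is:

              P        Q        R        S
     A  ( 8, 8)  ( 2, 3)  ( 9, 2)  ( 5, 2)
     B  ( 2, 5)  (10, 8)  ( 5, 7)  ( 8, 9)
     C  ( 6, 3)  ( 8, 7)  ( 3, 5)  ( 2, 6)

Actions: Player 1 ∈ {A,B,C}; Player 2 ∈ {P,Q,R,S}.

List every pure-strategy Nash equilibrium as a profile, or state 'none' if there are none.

Nash profiles: (A,P), (B,S)

(A,P): NE
(A,Q): not NE [P1→B gives 10>2; P2→P gives 8>3]
(A,R): not NE [P2→P gives 8>2]
(A,S): not NE [P1→B gives 8>5; P2→P gives 8>2]
(B,P): not NE [P1→A gives 8>2; P2→S gives 9>5]
(B,Q): not NE [P2→S gives 9>8]
(B,R): not NE [P1→A gives 9>5; P2→S gives 9>7]
(B,S): NE
(C,P): not NE [P1→A gives 8>6; P2→Q gives 7>3]
(C,Q): not NE [P1→B gives 10>8]
(C,R): not NE [P1→A gives 9>3; P2→Q gives 7>5]
(C,S): not NE [P1→B gives 8>2; P2→Q gives 7>6]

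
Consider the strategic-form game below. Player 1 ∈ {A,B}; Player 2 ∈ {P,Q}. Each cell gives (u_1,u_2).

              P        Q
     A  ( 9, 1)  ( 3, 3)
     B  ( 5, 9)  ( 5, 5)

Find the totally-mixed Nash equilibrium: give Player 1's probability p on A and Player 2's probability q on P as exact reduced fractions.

(p,q) = (2/3, 1/3)

P1 indiff ⇒ q·9+(1-q)·3 = q·5+(1-q)·5 ⇒ q(4) = (1-q)(2) ⇒ q = 1/3
P2 indiff ⇒ p·1+(1-p)·9 = p·3+(1-p)·5 ⇒ p(-2) = (1-p)(-4) ⇒ p = 2/3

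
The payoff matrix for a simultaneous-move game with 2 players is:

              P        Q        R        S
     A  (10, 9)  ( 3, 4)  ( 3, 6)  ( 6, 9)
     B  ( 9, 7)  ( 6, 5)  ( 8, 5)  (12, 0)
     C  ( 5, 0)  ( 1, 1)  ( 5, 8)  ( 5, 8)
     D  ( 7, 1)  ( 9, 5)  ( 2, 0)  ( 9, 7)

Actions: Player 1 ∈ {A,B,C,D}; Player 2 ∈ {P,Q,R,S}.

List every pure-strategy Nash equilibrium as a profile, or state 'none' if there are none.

NE set: (A,P)

(A,P): NE
(A,Q): not NE [P1→D gives 9>3; P2→S gives 9>4]
(A,R): not NE [P1→B gives 8>3; P2→S gives 9>6]
(A,S): not NE [P1→B gives 12>6]
(B,P): not NE [P1→A gives 10>9]
(B,Q): not NE [P1→D gives 9>6; P2→P gives 7>5]
(B,R): not NE [P2→P gives 7>5]
(B,S): not NE [P2→P gives 7>0]
(C,P): not NE [P1→A gives 10>5; P2→S gives 8>0]
(C,Q): not NE [P1→D gives 9>1; P2→S gives 8>1]
(C,R): not NE [P1→B gives 8>5]
(C,S): not NE [P1→B gives 12>5]
(D,P): not NE [P1→A gives 10>7; P2→S gives 7>1]
(D,Q): not NE [P2→S gives 7>5]
(D,R): not NE [P1→B gives 8>2; P2→S gives 7>0]
(D,S): not NE [P1→B gives 12>9]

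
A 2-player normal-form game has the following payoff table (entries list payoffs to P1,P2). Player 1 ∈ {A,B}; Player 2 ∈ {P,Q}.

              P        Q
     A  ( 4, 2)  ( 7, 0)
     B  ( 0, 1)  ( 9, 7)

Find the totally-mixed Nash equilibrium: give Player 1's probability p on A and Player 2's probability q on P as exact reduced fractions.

P1 indiff ⇒ q·4+(1-q)·7 = q·0+(1-q)·9 ⇒ q(4) = (1-q)(2) ⇒ q = 1/3
P2 indiff ⇒ p·2+(1-p)·1 = p·0+(1-p)·7 ⇒ p(2) = (1-p)(6) ⇒ p = 3/4

P1 mixes 3/4 on A; P2 mixes 1/3 on P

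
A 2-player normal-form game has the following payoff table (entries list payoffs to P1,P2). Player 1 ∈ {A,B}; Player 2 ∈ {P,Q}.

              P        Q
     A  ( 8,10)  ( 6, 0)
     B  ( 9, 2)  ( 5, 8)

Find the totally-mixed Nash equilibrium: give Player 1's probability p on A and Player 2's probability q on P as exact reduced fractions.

(p,q) = (3/8, 1/2)

P1 indiff ⇒ q·8+(1-q)·6 = q·9+(1-q)·5 ⇒ q(-1) = (1-q)(-1) ⇒ q = 1/2
P2 indiff ⇒ p·10+(1-p)·2 = p·0+(1-p)·8 ⇒ p(10) = (1-p)(6) ⇒ p = 3/8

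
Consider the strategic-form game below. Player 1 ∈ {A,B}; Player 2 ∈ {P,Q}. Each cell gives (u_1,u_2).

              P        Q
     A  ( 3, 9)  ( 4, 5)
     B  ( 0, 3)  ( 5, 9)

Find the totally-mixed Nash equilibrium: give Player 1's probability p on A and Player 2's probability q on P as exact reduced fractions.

(p,q) = (3/5, 1/4)

P1 indiff ⇒ q·3+(1-q)·4 = q·0+(1-q)·5 ⇒ q(3) = (1-q)(1) ⇒ q = 1/4
P2 indiff ⇒ p·9+(1-p)·3 = p·5+(1-p)·9 ⇒ p(4) = (1-p)(6) ⇒ p = 3/5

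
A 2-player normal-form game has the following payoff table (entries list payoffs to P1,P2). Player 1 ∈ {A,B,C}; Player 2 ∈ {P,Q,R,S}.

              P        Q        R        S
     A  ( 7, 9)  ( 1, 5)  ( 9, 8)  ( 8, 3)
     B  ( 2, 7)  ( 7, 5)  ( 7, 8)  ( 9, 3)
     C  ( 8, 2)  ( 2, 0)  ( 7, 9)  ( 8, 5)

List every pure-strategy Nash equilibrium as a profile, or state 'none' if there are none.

(A,P): not NE [P1→C gives 8>7]
(A,Q): not NE [P1→B gives 7>1; P2→P gives 9>5]
(A,R): not NE [P2→P gives 9>8]
(A,S): not NE [P1→B gives 9>8; P2→P gives 9>3]
(B,P): not NE [P1→C gives 8>2; P2→R gives 8>7]
(B,Q): not NE [P2→R gives 8>5]
(B,R): not NE [P1→A gives 9>7]
(B,S): not NE [P2→R gives 8>3]
(C,P): not NE [P2→R gives 9>2]
(C,Q): not NE [P1→B gives 7>2; P2→R gives 9>0]
(C,R): not NE [P1→A gives 9>7]
(C,S): not NE [P1→B gives 9>8; P2→R gives 9>5]

Equilibria: none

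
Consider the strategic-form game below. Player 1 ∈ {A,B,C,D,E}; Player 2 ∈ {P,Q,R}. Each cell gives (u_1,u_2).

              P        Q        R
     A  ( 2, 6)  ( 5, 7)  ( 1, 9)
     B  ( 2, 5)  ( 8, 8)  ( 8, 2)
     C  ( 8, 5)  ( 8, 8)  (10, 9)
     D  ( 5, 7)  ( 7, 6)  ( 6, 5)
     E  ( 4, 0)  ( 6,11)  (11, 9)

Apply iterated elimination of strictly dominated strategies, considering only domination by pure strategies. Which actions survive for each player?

Survivors P1:{B,C,E} P2:{Q,R}

P1 drop A (C beats it: P:8>2 Q:8>5 R:10>1)
P1 drop D (C beats it: P:8>5 Q:8>7 R:10>6)
P2 drop P (Q beats it: B:8>5 C:8>5 E:11>0)
P1→{B,C,E} P2→{Q,R}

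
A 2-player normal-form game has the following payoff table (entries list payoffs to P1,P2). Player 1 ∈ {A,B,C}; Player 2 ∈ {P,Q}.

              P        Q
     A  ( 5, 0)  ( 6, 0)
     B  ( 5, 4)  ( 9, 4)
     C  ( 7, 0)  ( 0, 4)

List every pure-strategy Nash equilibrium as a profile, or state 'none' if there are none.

(A,P): not NE [P1→C gives 7>5]
(A,Q): not NE [P1→B gives 9>6]
(B,P): not NE [P1→C gives 7>5]
(B,Q): NE
(C,P): not NE [P2→Q gives 4>0]
(C,Q): not NE [P1→B gives 9>0]

PSNE = {(B,Q)}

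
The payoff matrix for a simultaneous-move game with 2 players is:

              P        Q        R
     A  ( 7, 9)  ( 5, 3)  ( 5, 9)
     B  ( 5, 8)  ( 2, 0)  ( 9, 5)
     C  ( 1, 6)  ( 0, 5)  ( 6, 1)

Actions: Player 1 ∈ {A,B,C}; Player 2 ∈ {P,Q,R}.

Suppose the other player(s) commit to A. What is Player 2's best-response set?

u_2(P vs A) = 9
u_2(Q vs A) = 3
u_2(R vs A) = 9
max payoff 9 at {P,R}

argmax u_2 = {P,R}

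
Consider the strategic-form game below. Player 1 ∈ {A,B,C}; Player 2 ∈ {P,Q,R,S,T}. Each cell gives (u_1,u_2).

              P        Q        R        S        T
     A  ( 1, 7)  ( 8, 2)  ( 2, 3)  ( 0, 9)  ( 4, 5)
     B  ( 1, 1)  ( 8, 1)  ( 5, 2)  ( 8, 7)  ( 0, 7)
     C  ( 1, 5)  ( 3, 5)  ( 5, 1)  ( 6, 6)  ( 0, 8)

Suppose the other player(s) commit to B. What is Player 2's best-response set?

P2 best: {S,T}

u_2(P vs B) = 1
u_2(Q vs B) = 1
u_2(R vs B) = 2
u_2(S vs B) = 7
u_2(T vs B) = 7
max payoff 7 at {S,T}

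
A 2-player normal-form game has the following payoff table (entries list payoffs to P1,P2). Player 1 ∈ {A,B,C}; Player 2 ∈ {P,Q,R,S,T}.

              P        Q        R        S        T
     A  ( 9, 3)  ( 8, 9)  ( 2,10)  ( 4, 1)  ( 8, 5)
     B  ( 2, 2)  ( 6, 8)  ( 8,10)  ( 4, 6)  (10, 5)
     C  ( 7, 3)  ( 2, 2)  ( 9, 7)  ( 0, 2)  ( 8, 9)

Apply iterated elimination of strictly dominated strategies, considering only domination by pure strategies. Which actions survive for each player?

Remaining: P1:{B,C} P2:{R,T}

P2 drop P (R beats it: A:10>3 B:10>2 C:7>3)
P2 drop Q (R beats it: A:10>9 B:10>8 C:7>2)
P2 drop S (R beats it: A:10>1 B:10>6 C:7>2)
P1 drop A (B beats it: R:8>2 T:10>8)
P1→{B,C} P2→{R,T}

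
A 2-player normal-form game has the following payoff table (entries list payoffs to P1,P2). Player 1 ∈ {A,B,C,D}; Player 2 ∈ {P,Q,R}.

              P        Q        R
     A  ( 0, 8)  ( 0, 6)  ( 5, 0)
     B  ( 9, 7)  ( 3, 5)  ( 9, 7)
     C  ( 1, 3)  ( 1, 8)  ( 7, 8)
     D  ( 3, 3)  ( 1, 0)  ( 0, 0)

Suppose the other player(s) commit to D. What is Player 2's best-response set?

BR_2 = {P}

u_2(P vs D) = 3
u_2(Q vs D) = 0
u_2(R vs D) = 0
max payoff 3 at {P}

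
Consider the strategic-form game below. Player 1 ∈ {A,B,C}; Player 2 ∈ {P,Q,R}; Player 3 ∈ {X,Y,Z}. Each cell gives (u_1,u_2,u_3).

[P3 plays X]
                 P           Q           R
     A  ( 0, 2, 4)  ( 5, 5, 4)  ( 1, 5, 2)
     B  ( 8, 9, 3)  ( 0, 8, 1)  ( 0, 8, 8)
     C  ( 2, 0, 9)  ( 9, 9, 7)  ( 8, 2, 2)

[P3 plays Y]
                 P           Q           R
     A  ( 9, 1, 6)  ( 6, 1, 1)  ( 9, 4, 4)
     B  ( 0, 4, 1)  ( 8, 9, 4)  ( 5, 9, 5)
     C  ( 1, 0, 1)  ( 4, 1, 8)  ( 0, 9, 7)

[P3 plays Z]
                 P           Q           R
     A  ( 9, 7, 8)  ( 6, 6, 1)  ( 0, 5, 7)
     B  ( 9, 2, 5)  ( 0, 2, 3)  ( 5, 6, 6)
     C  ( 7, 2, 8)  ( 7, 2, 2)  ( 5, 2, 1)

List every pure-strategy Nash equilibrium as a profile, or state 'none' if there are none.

(A,P,X): not NE [P1→B gives 8>0; P2→R gives 5>2; P3→Z gives 8>4]
(A,P,Y): not NE [P2→R gives 4>1; P3→Z gives 8>6]
(A,P,Z): NE
(A,Q,X): not NE [P1→C gives 9>5]
(A,Q,Y): not NE [P1→B gives 8>6; P2→R gives 4>1; P3→X gives 4>1]
(A,Q,Z): not NE [P1→C gives 7>6; P2→P gives 7>6; P3→X gives 4>1]
(A,R,X): not NE [P1→C gives 8>1; P3→Z gives 7>2]
(A,R,Y): not NE [P3→Z gives 7>4]
(A,R,Z): not NE [P1→C gives 5>0; P2→P gives 7>5]
(B,P,X): not NE [P3→Z gives 5>3]
(B,P,Y): not NE [P1→A gives 9>0; P2→R gives 9>4; P3→Z gives 5>1]
(B,P,Z): not NE [P2→R gives 6>2]
(B,Q,X): not NE [P1→C gives 9>0; P2→P gives 9>8; P3→Y gives 4>1]
(B,Q,Y): NE
(B,Q,Z): not NE [P1→C gives 7>0; P2→R gives 6>2; P3→Y gives 4>3]
(B,R,X): not NE [P1→C gives 8>0; P2→P gives 9>8]
(B,R,Y): not NE [P1→A gives 9>5; P3→X gives 8>5]
(B,R,Z): not NE [P3→X gives 8>6]
(C,P,X): not NE [P1→B gives 8>2; P2→Q gives 9>0]
(C,P,Y): not NE [P1→A gives 9>1; P2→R gives 9>0; P3→X gives 9>1]
(C,P,Z): not NE [P1→B gives 9>7; P3→X gives 9>8]
(C,Q,X): not NE [P3→Y gives 8>7]
(C,Q,Y): not NE [P1→B gives 8>4; P2→R gives 9>1]
(C,Q,Z): not NE [P3→Y gives 8>2]
(C,R,X): not NE [P2→Q gives 9>2; P3→Y gives 7>2]
(C,R,Y): not NE [P1→A gives 9>0]
(C,R,Z): not NE [P3→Y gives 7>1]

PSNE = {(A,P,Z), (B,Q,Y)}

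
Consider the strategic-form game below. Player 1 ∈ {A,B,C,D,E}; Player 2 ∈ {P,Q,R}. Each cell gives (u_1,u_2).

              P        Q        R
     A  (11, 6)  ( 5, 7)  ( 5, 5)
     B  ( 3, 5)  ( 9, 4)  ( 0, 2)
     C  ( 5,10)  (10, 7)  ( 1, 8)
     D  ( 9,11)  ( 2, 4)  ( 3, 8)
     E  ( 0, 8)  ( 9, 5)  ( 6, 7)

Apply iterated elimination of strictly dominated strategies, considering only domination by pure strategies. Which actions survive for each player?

Survivors P1:{A,C} P2:{P,Q}

P1 drop B (C beats it: P:5>3 Q:10>9 R:1>0)
P1 drop D (A beats it: P:11>9 Q:5>2 R:5>3)
P2 drop R (P beats it: A:6>5 C:10>8 E:8>7)
P1 drop E (C beats it: P:5>0 Q:10>9)
P1→{A,C} P2→{P,Q}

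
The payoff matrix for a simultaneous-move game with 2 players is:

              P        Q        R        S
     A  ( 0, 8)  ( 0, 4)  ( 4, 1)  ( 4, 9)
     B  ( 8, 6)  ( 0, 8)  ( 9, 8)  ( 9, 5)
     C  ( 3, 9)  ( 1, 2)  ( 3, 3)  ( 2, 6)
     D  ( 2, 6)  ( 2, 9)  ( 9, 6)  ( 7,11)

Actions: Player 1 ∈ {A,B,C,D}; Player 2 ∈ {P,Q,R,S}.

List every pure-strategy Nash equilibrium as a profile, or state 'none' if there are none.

(A,P): not NE [P1→B gives 8>0; P2→S gives 9>8]
(A,Q): not NE [P1→D gives 2>0; P2→S gives 9>4]
(A,R): not NE [P1→D gives 9>4; P2→S gives 9>1]
(A,S): not NE [P1→B gives 9>4]
(B,P): not NE [P2→R gives 8>6]
(B,Q): not NE [P1→D gives 2>0]
(B,R): NE
(B,S): not NE [P2→R gives 8>5]
(C,P): not NE [P1→B gives 8>3]
(C,Q): not NE [P1→D gives 2>1; P2→P gives 9>2]
(C,R): not NE [P1→D gives 9>3; P2→P gives 9>3]
(C,S): not NE [P1→B gives 9>2; P2→P gives 9>6]
(D,P): not NE [P1→B gives 8>2; P2→S gives 11>6]
(D,Q): not NE [P2→S gives 11>9]
(D,R): not NE [P2→S gives 11>6]
(D,S): not NE [P1→B gives 9>7]

PSNE = {(B,R)}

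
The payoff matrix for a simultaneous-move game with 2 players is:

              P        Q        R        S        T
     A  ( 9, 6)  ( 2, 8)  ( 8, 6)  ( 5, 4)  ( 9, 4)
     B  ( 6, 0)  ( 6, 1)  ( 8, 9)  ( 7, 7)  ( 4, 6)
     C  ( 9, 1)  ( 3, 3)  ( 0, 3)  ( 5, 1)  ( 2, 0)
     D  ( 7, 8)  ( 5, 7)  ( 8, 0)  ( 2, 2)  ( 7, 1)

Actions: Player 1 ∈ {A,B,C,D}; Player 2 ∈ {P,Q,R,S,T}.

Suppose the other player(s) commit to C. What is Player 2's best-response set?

P2 best: {Q,R}

u_2(P vs C) = 1
u_2(Q vs C) = 3
u_2(R vs C) = 3
u_2(S vs C) = 1
u_2(T vs C) = 0
max payoff 3 at {Q,R}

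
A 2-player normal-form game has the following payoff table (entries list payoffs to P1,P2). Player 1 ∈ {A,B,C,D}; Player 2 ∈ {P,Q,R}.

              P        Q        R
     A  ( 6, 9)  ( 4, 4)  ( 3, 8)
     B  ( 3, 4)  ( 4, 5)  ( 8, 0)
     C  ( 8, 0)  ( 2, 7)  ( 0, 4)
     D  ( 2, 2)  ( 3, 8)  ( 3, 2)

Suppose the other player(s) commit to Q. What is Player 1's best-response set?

argmax u_1 = {A,B}

u_1(A vs Q) = 4
u_1(B vs Q) = 4
u_1(C vs Q) = 2
u_1(D vs Q) = 3
max payoff 4 at {A,B}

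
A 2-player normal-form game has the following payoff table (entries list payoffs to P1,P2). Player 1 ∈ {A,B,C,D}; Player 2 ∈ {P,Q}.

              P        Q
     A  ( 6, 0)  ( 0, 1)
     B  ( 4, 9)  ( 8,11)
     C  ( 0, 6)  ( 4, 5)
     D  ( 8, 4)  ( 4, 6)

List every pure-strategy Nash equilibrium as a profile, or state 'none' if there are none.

(A,P): not NE [P1→D gives 8>6; P2→Q gives 1>0]
(A,Q): not NE [P1→B gives 8>0]
(B,P): not NE [P1→D gives 8>4; P2→Q gives 11>9]
(B,Q): NE
(C,P): not NE [P1→D gives 8>0]
(C,Q): not NE [P1→B gives 8>4; P2→P gives 6>5]
(D,P): not NE [P2→Q gives 6>4]
(D,Q): not NE [P1→B gives 8>4]

Nash profiles: (B,Q)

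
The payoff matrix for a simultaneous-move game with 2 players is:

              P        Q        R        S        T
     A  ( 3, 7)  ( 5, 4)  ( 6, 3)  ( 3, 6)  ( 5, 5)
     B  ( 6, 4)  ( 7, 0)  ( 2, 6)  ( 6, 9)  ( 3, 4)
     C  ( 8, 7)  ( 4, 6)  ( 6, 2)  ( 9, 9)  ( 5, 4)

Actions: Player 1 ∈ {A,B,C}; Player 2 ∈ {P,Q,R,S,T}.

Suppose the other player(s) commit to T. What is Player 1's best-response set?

BR_1 = {A,C}

u_1(A vs T) = 5
u_1(B vs T) = 3
u_1(C vs T) = 5
max payoff 5 at {A,C}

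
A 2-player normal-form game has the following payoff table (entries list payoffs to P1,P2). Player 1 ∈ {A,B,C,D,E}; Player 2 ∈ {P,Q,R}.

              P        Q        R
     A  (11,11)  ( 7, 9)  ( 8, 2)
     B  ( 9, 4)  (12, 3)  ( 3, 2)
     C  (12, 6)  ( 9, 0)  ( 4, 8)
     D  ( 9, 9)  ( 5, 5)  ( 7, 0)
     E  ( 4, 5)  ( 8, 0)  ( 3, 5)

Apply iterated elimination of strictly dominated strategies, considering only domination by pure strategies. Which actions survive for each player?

P1 drop D (A beats it: P:11>9 Q:7>5 R:8>7)
P1 drop E (C beats it: P:12>4 Q:9>8 R:4>3)
P2 drop Q (P beats it: A:11>9 B:4>3 C:6>0)
P1 drop B (A beats it: P:11>9 R:8>3)
P1→{A,C} P2→{P,R}

Remaining: P1:{A,C} P2:{P,R}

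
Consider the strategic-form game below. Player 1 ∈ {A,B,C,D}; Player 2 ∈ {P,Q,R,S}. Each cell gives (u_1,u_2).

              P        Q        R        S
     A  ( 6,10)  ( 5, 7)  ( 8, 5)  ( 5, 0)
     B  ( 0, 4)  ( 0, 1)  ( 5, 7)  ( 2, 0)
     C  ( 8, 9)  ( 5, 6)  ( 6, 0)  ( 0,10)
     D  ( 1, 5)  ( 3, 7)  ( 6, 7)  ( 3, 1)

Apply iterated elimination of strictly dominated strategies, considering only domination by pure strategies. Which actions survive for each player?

P1 drop B (A beats it: P:6>0 Q:5>0 R:8>5 S:5>2)
P1 drop D (A beats it: P:6>1 Q:5>3 R:8>6 S:5>3)
P2 drop Q (P beats it: A:10>7 C:9>6)
P2 drop R (P beats it: A:10>5 C:9>0)
P1→{A,C} P2→{P,S}

IESDS → P1:{A,C} P2:{P,S}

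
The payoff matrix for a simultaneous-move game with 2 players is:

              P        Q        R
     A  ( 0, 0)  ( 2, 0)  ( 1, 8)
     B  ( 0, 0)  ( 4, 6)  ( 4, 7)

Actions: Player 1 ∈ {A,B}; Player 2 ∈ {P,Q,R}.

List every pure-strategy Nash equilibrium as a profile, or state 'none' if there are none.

(A,P): not NE [P2→R gives 8>0]
(A,Q): not NE [P1→B gives 4>2; P2→R gives 8>0]
(A,R): not NE [P1→B gives 4>1]
(B,P): not NE [P2→R gives 7>0]
(B,Q): not NE [P2→R gives 7>6]
(B,R): NE

Nash profiles: (B,R)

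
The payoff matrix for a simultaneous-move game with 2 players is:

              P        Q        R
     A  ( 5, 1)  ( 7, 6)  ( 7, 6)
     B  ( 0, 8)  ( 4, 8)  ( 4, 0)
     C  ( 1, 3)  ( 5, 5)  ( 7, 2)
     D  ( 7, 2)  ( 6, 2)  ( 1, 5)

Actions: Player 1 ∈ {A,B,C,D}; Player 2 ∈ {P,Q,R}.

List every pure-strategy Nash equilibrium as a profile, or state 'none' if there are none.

NE set: (A,Q), (A,R)

(A,P): not NE [P1→D gives 7>5; P2→R gives 6>1]
(A,Q): NE
(A,R): NE
(B,P): not NE [P1→D gives 7>0]
(B,Q): not NE [P1→A gives 7>4]
(B,R): not NE [P1→C gives 7>4; P2→Q gives 8>0]
(C,P): not NE [P1→D gives 7>1; P2→Q gives 5>3]
(C,Q): not NE [P1→A gives 7>5]
(C,R): not NE [P2→Q gives 5>2]
(D,P): not NE [P2→R gives 5>2]
(D,Q): not NE [P1→A gives 7>6; P2→R gives 5>2]
(D,R): not NE [P1→C gives 7>1]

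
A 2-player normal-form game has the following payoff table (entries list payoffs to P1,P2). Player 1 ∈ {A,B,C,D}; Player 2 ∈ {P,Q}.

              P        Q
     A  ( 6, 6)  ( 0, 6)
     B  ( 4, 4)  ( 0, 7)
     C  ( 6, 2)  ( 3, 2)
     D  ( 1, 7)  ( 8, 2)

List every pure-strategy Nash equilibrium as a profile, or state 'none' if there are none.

(A,P): NE
(A,Q): not NE [P1→D gives 8>0]
(B,P): not NE [P1→C gives 6>4; P2→Q gives 7>4]
(B,Q): not NE [P1→D gives 8>0]
(C,P): NE
(C,Q): not NE [P1→D gives 8>3]
(D,P): not NE [P1→C gives 6>1]
(D,Q): not NE [P2→P gives 7>2]

Nash profiles: (A,P), (C,P)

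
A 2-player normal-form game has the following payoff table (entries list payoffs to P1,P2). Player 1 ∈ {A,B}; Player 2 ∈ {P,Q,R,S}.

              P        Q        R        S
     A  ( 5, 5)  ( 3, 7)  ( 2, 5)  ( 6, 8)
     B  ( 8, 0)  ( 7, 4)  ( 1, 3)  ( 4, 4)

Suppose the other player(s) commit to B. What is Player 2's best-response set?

u_2(P vs B) = 0
u_2(Q vs B) = 4
u_2(R vs B) = 3
u_2(S vs B) = 4
max payoff 4 at {Q,S}

BR_2 = {Q,S}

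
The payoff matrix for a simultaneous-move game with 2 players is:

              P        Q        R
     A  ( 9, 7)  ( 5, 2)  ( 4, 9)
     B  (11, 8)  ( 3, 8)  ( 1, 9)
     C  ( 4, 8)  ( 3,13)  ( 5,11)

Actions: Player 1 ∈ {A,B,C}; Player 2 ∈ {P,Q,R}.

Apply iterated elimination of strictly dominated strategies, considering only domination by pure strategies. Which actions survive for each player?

IESDS → P1:{A,C} P2:{Q,R}

P2 drop P (R beats it: A:9>7 B:9>8 C:11>8)
P1 drop B (A beats it: Q:5>3 R:4>1)
P1→{A,C} P2→{Q,R}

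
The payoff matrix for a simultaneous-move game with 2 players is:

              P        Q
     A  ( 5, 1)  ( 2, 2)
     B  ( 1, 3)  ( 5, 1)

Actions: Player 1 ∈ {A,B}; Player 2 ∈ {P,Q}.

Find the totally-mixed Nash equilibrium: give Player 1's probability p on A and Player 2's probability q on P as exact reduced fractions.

P1 mixes 2/3 on A; P2 mixes 3/7 on P

P1 indiff ⇒ q·5+(1-q)·2 = q·1+(1-q)·5 ⇒ q(4) = (1-q)(3) ⇒ q = 3/7
P2 indiff ⇒ p·1+(1-p)·3 = p·2+(1-p)·1 ⇒ p(-1) = (1-p)(-2) ⇒ p = 2/3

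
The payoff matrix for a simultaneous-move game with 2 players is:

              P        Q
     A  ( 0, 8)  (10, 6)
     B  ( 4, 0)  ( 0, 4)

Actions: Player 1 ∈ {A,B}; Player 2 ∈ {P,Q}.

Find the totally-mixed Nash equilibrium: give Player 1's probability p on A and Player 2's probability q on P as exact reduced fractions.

(p,q) = (2/3, 5/7)

P1 indiff ⇒ q·0+(1-q)·10 = q·4+(1-q)·0 ⇒ q(-4) = (1-q)(-10) ⇒ q = 5/7
P2 indiff ⇒ p·8+(1-p)·0 = p·6+(1-p)·4 ⇒ p(2) = (1-p)(4) ⇒ p = 2/3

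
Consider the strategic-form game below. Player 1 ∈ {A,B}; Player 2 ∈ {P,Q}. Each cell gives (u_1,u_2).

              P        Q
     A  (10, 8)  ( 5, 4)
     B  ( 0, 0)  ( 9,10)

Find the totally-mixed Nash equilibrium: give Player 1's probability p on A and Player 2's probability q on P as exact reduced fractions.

P1 indiff ⇒ q·10+(1-q)·5 = q·0+(1-q)·9 ⇒ q(10) = (1-q)(4) ⇒ q = 2/7
P2 indiff ⇒ p·8+(1-p)·0 = p·4+(1-p)·10 ⇒ p(4) = (1-p)(10) ⇒ p = 5/7

P1 mixes 5/7 on A; P2 mixes 2/7 on P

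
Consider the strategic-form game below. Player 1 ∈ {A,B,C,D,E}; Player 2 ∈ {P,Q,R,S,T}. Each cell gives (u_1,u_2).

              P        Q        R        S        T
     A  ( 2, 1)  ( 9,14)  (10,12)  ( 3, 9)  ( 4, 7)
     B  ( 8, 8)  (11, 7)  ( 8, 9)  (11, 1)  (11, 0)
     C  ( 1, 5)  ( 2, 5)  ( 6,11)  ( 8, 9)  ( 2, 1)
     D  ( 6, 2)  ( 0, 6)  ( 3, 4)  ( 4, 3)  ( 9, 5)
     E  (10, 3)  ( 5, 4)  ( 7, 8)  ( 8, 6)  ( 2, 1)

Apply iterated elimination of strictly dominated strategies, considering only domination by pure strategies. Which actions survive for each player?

P1 drop C (B beats it: P:8>1 Q:11>2 R:8>6 S:11>8 T:11>2)
P1 drop D (B beats it: P:8>6 Q:11>0 R:8>3 S:11>4 T:11>9)
P2 drop P (R beats it: A:12>1 B:9>8 E:8>3)
P1 drop E (B beats it: Q:11>5 R:8>7 S:11>8 T:11>2)
P2 drop S (Q beats it: A:14>9 B:7>1)
P2 drop T (Q beats it: A:14>7 B:7>0)
P1→{A,B} P2→{Q,R}

Survivors P1:{A,B} P2:{Q,R}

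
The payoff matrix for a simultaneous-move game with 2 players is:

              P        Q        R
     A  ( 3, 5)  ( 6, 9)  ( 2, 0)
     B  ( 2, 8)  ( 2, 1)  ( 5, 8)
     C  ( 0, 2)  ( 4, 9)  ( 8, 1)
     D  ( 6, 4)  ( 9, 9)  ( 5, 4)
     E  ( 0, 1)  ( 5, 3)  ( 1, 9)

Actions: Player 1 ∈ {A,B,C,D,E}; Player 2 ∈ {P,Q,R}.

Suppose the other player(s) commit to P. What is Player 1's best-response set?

BR_1 = {D}

u_1(A vs P) = 3
u_1(B vs P) = 2
u_1(C vs P) = 0
u_1(D vs P) = 6
u_1(E vs P) = 0
max payoff 6 at {D}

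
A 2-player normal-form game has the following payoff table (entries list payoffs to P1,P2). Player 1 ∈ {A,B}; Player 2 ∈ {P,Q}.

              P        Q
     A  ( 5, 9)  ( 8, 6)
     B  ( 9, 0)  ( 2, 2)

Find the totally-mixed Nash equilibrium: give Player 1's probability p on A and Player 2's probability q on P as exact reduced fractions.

P1 indiff ⇒ q·5+(1-q)·8 = q·9+(1-q)·2 ⇒ q(-4) = (1-q)(-6) ⇒ q = 3/5
P2 indiff ⇒ p·9+(1-p)·0 = p·6+(1-p)·2 ⇒ p(3) = (1-p)(2) ⇒ p = 2/5

P1 mixes 2/5 on A; P2 mixes 3/5 on P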